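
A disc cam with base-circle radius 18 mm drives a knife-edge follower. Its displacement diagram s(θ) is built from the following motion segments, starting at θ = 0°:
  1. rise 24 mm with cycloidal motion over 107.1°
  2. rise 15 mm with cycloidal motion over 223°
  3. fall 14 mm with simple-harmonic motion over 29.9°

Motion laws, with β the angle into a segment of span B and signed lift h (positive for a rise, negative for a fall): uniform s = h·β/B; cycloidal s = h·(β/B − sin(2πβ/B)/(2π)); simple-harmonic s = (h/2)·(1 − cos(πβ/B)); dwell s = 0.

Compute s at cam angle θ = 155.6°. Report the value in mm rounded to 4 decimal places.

seg 1 [0°–107.1°] cycloidal, h=24: full span → s += 24 → s = 24.0000
seg 2 [107.1°–330.1°] cycloidal, h=15: θ=155.6° here. β=48.5, B=223. 15·(0.2175 − sin(2π·0.2175)/(2π)) = 0.9246 → s = 24.9246

24.9246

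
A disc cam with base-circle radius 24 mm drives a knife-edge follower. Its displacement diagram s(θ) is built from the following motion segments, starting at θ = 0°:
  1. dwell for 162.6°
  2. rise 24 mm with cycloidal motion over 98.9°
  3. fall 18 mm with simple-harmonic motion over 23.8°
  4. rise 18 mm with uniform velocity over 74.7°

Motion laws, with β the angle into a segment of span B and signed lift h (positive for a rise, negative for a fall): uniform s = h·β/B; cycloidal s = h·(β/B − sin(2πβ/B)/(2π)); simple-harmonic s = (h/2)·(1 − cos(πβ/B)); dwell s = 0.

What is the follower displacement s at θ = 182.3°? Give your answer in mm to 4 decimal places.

seg 1 [0°–162.6°] dwell: s stays 0.0000
seg 2 [162.6°–261.5°] cycloidal, h=24: θ=182.3° here. β=19.7, B=98.9. 24·(0.1992 − sin(2π·0.1992)/(2π)) = 1.1539 → s = 1.1539

1.1539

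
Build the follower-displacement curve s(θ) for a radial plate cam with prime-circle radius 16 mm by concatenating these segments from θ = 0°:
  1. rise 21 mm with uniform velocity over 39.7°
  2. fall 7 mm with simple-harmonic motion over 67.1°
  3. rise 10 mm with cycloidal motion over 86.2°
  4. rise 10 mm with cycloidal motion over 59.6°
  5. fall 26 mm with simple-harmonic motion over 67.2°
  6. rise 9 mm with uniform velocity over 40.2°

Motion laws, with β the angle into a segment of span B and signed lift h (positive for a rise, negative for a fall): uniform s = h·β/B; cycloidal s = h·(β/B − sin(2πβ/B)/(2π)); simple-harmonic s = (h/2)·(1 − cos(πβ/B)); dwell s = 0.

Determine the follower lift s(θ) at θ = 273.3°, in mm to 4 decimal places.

seg 1 [0°–39.7°] uniform, h=21: full span → s += 21 → s = 21.0000
seg 2 [39.7°–106.8°] simple-harmonic, h=-7: full span → s += -7 → s = 14.0000
seg 3 [106.8°–193°] cycloidal, h=10: full span → s += 10 → s = 24.0000
seg 4 [193°–252.6°] cycloidal, h=10: full span → s += 10 → s = 34.0000
seg 5 [252.6°–319.8°] simple-harmonic, h=-26: θ=273.3° here. β=20.7, B=67.2. -26/2·(1 − cos(π·0.3080)) = -5.6267 → s = 28.3733

28.3733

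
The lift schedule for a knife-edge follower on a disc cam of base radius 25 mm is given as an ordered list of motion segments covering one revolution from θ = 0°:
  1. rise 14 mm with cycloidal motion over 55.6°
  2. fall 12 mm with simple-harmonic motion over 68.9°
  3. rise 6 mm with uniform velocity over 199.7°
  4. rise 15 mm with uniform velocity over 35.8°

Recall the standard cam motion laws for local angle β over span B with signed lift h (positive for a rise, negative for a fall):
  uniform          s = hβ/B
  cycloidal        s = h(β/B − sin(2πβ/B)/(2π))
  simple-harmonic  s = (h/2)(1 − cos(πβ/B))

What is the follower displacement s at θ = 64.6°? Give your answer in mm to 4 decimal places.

seg 1 [0°–55.6°] cycloidal, h=14: full span → s += 14 → s = 14.0000
seg 2 [55.6°–124.5°] simple-harmonic, h=-12: θ=64.6° here. β=9, B=68.9. -12/2·(1 − cos(π·0.1306)) = -0.4982 → s = 13.5018

13.5018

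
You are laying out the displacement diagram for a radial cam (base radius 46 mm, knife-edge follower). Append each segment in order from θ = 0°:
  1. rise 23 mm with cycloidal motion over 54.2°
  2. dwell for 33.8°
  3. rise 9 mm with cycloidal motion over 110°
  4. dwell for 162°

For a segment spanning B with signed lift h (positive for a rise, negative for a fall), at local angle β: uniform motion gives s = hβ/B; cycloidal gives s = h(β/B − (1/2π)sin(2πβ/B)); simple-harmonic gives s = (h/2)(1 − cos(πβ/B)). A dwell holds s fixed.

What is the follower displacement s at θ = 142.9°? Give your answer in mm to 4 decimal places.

seg 1 [0°–54.2°] cycloidal, h=23: full span → s += 23 → s = 23.0000
seg 2 [54.2°–88°] dwell: s stays 23.0000
seg 3 [88°–198°] cycloidal, h=9: θ=142.9° here. β=54.9, B=110. 9·(0.4991 − sin(2π·0.4991)/(2π)) = 4.4836 → s = 27.4836

27.4836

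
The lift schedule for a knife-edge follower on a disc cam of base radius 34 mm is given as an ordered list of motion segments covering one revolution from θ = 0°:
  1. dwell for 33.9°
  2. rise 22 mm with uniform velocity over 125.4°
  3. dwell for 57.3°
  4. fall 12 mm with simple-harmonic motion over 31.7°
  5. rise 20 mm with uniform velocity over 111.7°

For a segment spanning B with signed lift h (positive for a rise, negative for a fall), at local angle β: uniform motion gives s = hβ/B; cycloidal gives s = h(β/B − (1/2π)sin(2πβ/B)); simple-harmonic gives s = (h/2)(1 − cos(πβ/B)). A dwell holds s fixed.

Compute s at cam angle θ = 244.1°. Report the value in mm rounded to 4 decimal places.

seg 1 [0°–33.9°] dwell: s stays 0.0000
seg 2 [33.9°–159.3°] uniform, h=22: full span → s += 22 → s = 22.0000
seg 3 [159.3°–216.6°] dwell: s stays 22.0000
seg 4 [216.6°–248.3°] simple-harmonic, h=-12: θ=244.1° here. β=27.5, B=31.7. -12/2·(1 − cos(π·0.8675)) = -11.4877 → s = 10.5123

10.5123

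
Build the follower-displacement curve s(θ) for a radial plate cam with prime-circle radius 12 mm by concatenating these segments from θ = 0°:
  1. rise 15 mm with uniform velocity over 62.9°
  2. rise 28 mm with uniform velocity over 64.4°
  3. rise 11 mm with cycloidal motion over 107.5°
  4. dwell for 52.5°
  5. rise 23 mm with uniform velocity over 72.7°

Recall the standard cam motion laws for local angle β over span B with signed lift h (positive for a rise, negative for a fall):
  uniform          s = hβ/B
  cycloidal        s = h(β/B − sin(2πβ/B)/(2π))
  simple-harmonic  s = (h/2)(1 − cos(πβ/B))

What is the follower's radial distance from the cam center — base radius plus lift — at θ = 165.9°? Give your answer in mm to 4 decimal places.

seg 1 [0°–62.9°] uniform, h=15: full span → s += 15 → s = 15.0000
seg 2 [62.9°–127.3°] uniform, h=28: full span → s += 28 → s = 43.0000
seg 3 [127.3°–234.8°] cycloidal, h=11: θ=165.9° here. β=38.6, B=107.5. 11·(0.3591 − sin(2π·0.3591)/(2π)) = 2.5943 → s = 45.5943
radial distance = base radius + s = 12 + 45.5943 = 57.5943

57.5943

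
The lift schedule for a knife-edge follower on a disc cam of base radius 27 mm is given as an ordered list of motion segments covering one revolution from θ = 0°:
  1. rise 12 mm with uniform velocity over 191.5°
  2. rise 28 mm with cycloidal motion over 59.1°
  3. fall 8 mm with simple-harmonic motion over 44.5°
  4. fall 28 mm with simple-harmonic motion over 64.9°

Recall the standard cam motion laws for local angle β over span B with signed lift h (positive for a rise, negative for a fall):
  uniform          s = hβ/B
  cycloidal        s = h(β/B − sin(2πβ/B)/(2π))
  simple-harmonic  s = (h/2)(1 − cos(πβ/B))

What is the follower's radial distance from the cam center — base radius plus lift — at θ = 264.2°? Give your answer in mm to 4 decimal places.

seg 1 [0°–191.5°] uniform, h=12: full span → s += 12 → s = 12.0000
seg 2 [191.5°–250.6°] cycloidal, h=28: full span → s += 28 → s = 40.0000
seg 3 [250.6°–295.1°] simple-harmonic, h=-8: θ=264.2° here. β=13.6, B=44.5. -8/2·(1 − cos(π·0.3056)) = -1.7063 → s = 38.2937
radial distance = base radius + s = 27 + 38.2937 = 65.2937

65.2937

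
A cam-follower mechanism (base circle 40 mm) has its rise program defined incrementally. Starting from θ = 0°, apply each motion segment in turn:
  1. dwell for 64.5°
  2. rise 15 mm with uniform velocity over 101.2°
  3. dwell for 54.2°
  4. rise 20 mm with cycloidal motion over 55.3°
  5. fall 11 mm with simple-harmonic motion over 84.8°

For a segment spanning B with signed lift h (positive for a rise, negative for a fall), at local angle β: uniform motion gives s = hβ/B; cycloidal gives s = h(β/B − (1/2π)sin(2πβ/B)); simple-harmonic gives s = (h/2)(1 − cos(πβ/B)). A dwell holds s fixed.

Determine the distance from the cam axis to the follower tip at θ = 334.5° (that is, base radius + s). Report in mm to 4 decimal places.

seg 1 [0°–64.5°] dwell: s stays 0.0000
seg 2 [64.5°–165.7°] uniform, h=15: full span → s += 15 → s = 15.0000
seg 3 [165.7°–219.9°] dwell: s stays 15.0000
seg 4 [219.9°–275.2°] cycloidal, h=20: full span → s += 20 → s = 35.0000
seg 5 [275.2°–360°] simple-harmonic, h=-11: θ=334.5° here. β=59.3, B=84.8. -11/2·(1 − cos(π·0.6993)) = -8.7229 → s = 26.2771
radial distance = base radius + s = 40 + 26.2771 = 66.2771

66.2771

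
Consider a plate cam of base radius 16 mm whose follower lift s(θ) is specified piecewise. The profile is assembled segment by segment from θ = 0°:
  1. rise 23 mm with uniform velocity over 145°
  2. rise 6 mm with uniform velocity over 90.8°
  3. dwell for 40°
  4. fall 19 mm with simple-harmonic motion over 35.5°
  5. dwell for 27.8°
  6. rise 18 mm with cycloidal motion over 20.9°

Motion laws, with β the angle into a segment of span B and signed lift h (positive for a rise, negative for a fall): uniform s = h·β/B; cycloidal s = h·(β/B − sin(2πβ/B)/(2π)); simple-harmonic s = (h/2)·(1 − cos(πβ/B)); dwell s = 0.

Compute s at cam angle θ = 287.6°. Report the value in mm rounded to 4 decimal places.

seg 1 [0°–145°] uniform, h=23: full span → s += 23 → s = 23.0000
seg 2 [145°–235.8°] uniform, h=6: full span → s += 6 → s = 29.0000
seg 3 [235.8°–275.8°] dwell: s stays 29.0000
seg 4 [275.8°–311.3°] simple-harmonic, h=-19: θ=287.6° here. β=11.8, B=35.5. -19/2·(1 − cos(π·0.3324)) = -4.7258 → s = 24.2742

24.2742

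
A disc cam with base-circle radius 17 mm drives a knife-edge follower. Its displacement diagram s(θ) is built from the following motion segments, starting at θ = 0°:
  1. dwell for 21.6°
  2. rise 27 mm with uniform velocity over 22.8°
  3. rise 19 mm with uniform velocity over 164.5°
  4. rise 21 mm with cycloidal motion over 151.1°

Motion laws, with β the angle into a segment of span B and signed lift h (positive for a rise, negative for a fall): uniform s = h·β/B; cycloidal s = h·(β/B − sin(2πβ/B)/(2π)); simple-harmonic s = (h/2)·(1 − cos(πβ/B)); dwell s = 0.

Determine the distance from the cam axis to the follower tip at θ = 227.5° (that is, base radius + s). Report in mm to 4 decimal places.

seg 1 [0°–21.6°] dwell: s stays 0.0000
seg 2 [21.6°–44.4°] uniform, h=27: full span → s += 27 → s = 27.0000
seg 3 [44.4°–208.9°] uniform, h=19: full span → s += 19 → s = 46.0000
seg 4 [208.9°–360°] cycloidal, h=21: θ=227.5° here. β=18.6, B=151.1. 21·(0.1231 − sin(2π·0.1231)/(2π)) = 0.2501 → s = 46.2501
radial distance = base radius + s = 17 + 46.2501 = 63.2501

63.2501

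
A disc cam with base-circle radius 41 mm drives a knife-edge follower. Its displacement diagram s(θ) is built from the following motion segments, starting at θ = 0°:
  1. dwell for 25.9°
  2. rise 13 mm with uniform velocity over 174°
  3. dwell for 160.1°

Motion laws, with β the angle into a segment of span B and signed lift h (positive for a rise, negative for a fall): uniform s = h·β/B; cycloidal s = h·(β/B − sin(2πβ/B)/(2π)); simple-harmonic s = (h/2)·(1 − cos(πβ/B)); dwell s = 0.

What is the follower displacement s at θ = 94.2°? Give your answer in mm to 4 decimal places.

seg 1 [0°–25.9°] dwell: s stays 0.0000
seg 2 [25.9°–199.9°] uniform, h=13: θ=94.2° here. β=68.3, B=174. 13·68.3/174 = 5.1029 → s = 5.1029

5.1029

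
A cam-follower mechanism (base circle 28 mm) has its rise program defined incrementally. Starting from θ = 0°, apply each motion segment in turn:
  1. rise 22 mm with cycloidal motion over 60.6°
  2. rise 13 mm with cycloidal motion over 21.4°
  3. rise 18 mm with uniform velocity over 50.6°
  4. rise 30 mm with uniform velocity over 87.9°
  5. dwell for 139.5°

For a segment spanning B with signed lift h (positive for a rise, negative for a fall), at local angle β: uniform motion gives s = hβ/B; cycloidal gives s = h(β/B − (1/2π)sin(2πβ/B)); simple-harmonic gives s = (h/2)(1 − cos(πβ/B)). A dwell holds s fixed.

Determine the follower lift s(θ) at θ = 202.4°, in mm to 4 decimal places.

seg 1 [0°–60.6°] cycloidal, h=22: full span → s += 22 → s = 22.0000
seg 2 [60.6°–82°] cycloidal, h=13: full span → s += 13 → s = 35.0000
seg 3 [82°–132.6°] uniform, h=18: full span → s += 18 → s = 53.0000
seg 4 [132.6°–220.5°] uniform, h=30: θ=202.4° here. β=69.8, B=87.9. 30·69.8/87.9 = 23.8225 → s = 76.8225

76.8225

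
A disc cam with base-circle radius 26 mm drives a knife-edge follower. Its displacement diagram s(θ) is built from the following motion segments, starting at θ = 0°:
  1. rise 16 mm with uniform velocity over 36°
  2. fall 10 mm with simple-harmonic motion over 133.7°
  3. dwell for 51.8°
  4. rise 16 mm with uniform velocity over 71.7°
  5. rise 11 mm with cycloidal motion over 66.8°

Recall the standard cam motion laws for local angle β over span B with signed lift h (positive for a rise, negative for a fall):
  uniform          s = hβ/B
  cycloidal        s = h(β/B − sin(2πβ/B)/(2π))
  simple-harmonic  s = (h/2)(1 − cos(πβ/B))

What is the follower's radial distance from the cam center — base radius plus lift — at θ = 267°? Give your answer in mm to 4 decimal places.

seg 1 [0°–36°] uniform, h=16: full span → s += 16 → s = 16.0000
seg 2 [36°–169.7°] simple-harmonic, h=-10: full span → s += -10 → s = 6.0000
seg 3 [169.7°–221.5°] dwell: s stays 6.0000
seg 4 [221.5°–293.2°] uniform, h=16: θ=267° here. β=45.5, B=71.7. 16·45.5/71.7 = 10.1534 → s = 16.1534
radial distance = base radius + s = 26 + 16.1534 = 42.1534

42.1534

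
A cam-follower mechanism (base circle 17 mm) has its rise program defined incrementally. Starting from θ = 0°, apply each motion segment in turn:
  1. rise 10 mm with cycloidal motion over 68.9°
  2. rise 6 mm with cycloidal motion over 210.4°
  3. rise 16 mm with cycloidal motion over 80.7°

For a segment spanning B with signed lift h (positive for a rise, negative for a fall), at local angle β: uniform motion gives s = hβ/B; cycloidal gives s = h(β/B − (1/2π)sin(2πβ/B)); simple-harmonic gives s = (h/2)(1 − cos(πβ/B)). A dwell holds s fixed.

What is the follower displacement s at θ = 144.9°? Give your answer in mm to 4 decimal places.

seg 1 [0°–68.9°] cycloidal, h=10: full span → s += 10 → s = 10.0000
seg 2 [68.9°–279.3°] cycloidal, h=6: θ=144.9° here. β=76, B=210.4. 6·(0.3612 − sin(2π·0.3612)/(2π)) = 1.4362 → s = 11.4362

11.4362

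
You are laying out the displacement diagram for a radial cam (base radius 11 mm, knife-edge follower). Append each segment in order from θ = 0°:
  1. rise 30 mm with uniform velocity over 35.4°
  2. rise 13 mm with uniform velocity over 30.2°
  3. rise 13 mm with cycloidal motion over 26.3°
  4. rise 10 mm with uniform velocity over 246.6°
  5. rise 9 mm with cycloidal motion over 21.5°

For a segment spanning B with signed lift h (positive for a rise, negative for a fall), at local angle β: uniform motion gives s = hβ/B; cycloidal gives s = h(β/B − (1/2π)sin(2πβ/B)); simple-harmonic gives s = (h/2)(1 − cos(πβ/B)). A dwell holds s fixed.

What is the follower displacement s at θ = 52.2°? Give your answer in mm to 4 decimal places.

seg 1 [0°–35.4°] uniform, h=30: full span → s += 30 → s = 30.0000
seg 2 [35.4°–65.6°] uniform, h=13: θ=52.2° here. β=16.8, B=30.2. 13·16.8/30.2 = 7.2318 → s = 37.2318

37.2318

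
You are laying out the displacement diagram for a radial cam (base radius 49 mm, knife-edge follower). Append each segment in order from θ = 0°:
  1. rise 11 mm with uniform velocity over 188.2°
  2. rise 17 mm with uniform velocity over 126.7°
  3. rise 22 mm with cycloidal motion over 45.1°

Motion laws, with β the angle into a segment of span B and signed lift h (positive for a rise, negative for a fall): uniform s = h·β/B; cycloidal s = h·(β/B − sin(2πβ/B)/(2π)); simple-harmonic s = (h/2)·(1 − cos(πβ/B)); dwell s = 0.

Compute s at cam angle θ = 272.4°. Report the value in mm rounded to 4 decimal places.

seg 1 [0°–188.2°] uniform, h=11: full span → s += 11 → s = 11.0000
seg 2 [188.2°–314.9°] uniform, h=17: θ=272.4° here. β=84.2, B=126.7. 17·84.2/126.7 = 11.2976 → s = 22.2976

22.2976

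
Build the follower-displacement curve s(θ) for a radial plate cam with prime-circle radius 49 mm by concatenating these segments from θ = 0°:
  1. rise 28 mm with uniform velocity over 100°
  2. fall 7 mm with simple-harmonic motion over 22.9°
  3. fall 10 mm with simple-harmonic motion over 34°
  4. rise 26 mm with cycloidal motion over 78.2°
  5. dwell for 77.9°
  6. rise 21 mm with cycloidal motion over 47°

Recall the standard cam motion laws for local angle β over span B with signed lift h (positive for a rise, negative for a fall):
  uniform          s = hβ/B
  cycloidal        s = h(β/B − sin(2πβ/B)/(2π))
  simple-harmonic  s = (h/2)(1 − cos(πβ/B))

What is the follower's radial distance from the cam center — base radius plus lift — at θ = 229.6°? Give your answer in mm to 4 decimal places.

seg 1 [0°–100°] uniform, h=28: full span → s += 28 → s = 28.0000
seg 2 [100°–122.9°] simple-harmonic, h=-7: full span → s += -7 → s = 21.0000
seg 3 [122.9°–156.9°] simple-harmonic, h=-10: full span → s += -10 → s = 11.0000
seg 4 [156.9°–235.1°] cycloidal, h=26: θ=229.6° here. β=72.7, B=78.2. 26·(0.9297 − sin(2π·0.9297)/(2π)) = 25.9411 → s = 36.9411
radial distance = base radius + s = 49 + 36.9411 = 85.9411

85.9411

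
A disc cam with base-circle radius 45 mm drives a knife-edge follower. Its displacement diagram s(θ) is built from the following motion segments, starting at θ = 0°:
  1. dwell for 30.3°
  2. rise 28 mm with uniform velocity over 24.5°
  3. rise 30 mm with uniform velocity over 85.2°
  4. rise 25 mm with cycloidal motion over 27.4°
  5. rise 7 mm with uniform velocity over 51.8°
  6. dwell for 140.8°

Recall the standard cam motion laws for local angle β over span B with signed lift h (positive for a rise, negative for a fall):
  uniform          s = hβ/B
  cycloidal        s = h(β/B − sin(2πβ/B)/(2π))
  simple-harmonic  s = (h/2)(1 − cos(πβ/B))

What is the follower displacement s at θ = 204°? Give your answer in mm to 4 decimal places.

seg 1 [0°–30.3°] dwell: s stays 0.0000
seg 2 [30.3°–54.8°] uniform, h=28: full span → s += 28 → s = 28.0000
seg 3 [54.8°–140°] uniform, h=30: full span → s += 30 → s = 58.0000
seg 4 [140°–167.4°] cycloidal, h=25: full span → s += 25 → s = 83.0000
seg 5 [167.4°–219.2°] uniform, h=7: θ=204° here. β=36.6, B=51.8. 7·36.6/51.8 = 4.9459 → s = 87.9459

87.9459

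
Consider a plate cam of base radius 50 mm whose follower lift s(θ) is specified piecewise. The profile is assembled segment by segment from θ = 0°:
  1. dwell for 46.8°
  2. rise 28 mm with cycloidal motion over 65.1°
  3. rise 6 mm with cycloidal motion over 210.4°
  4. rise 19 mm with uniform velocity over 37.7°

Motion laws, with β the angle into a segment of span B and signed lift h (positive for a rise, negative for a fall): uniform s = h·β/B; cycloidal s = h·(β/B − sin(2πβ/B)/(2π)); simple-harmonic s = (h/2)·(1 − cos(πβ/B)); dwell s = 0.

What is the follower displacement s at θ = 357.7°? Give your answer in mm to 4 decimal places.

seg 1 [0°–46.8°] dwell: s stays 0.0000
seg 2 [46.8°–111.9°] cycloidal, h=28: full span → s += 28 → s = 28.0000
seg 3 [111.9°–322.3°] cycloidal, h=6: full span → s += 6 → s = 34.0000
seg 4 [322.3°–360°] uniform, h=19: θ=357.7° here. β=35.4, B=37.7. 19·35.4/37.7 = 17.8408 → s = 51.8408

51.8408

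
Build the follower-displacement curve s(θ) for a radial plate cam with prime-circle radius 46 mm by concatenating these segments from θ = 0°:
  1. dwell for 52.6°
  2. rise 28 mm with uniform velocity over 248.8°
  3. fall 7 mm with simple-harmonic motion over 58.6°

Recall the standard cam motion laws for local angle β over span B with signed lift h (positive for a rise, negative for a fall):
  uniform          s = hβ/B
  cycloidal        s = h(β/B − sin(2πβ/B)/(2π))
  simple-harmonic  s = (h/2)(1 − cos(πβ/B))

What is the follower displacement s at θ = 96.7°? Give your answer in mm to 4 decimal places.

seg 1 [0°–52.6°] dwell: s stays 0.0000
seg 2 [52.6°–301.4°] uniform, h=28: θ=96.7° here. β=44.1, B=248.8. 28·44.1/248.8 = 4.9630 → s = 4.9630

4.9630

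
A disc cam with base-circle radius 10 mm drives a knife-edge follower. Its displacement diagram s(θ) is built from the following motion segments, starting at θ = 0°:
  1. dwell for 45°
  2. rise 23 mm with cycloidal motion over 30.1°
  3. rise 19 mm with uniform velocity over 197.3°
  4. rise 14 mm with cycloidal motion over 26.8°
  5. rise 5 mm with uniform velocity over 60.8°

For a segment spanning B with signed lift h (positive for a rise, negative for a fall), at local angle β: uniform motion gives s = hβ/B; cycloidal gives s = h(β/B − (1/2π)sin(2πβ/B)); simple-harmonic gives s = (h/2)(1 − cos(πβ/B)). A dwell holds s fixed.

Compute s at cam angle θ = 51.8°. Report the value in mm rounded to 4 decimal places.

seg 1 [0°–45°] dwell: s stays 0.0000
seg 2 [45°–75.1°] cycloidal, h=23: θ=51.8° here. β=6.8, B=30.1. 23·(0.2259 − sin(2π·0.2259)/(2π)) = 1.5773 → s = 1.5773

1.5773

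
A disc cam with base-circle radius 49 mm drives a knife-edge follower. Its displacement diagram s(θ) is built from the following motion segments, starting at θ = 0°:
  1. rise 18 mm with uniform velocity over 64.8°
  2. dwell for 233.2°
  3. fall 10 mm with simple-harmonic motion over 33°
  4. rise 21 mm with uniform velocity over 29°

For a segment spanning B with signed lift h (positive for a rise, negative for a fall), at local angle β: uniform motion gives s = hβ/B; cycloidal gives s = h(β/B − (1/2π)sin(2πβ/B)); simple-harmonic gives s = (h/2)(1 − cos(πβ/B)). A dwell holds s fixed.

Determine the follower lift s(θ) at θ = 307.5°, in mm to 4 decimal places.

seg 1 [0°–64.8°] uniform, h=18: full span → s += 18 → s = 18.0000
seg 2 [64.8°–298°] dwell: s stays 18.0000
seg 3 [298°–331°] simple-harmonic, h=-10: θ=307.5° here. β=9.5, B=33. -10/2·(1 − cos(π·0.2879)) = -1.9092 → s = 16.0908

16.0908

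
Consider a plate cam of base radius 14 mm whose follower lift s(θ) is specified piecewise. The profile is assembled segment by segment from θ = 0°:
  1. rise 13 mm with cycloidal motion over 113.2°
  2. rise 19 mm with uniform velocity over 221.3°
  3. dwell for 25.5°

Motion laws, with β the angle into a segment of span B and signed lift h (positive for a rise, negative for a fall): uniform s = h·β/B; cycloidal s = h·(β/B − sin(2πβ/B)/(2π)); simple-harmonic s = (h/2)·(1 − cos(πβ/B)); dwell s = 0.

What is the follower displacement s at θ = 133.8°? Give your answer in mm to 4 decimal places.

seg 1 [0°–113.2°] cycloidal, h=13: full span → s += 13 → s = 13.0000
seg 2 [113.2°–334.5°] uniform, h=19: θ=133.8° here. β=20.6, B=221.3. 19·20.6/221.3 = 1.7686 → s = 14.7686

14.7686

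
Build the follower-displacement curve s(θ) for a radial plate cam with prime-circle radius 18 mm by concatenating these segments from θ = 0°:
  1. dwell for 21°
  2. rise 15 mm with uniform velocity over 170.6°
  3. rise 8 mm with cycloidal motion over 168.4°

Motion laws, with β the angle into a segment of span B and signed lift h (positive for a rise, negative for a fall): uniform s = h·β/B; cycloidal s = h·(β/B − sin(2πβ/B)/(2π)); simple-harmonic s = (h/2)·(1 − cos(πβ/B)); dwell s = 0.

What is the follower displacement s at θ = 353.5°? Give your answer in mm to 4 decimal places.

seg 1 [0°–21°] dwell: s stays 0.0000
seg 2 [21°–191.6°] uniform, h=15: full span → s += 15 → s = 15.0000
seg 3 [191.6°–360°] cycloidal, h=8: θ=353.5° here. β=161.9, B=168.4. 8·(0.9614 − sin(2π·0.9614)/(2π)) = 7.9970 → s = 22.9970

22.9970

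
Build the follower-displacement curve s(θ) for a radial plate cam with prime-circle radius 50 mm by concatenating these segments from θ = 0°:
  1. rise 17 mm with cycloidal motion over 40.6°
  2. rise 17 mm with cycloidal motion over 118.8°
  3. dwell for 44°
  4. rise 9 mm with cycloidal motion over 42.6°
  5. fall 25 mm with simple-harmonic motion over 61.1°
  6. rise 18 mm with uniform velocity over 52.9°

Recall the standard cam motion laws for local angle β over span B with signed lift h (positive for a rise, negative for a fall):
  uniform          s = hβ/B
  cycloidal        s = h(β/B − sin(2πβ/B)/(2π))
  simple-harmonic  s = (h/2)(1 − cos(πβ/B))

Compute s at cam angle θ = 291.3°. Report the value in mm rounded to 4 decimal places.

seg 1 [0°–40.6°] cycloidal, h=17: full span → s += 17 → s = 17.0000
seg 2 [40.6°–159.4°] cycloidal, h=17: full span → s += 17 → s = 34.0000
seg 3 [159.4°–203.4°] dwell: s stays 34.0000
seg 4 [203.4°–246°] cycloidal, h=9: full span → s += 9 → s = 43.0000
seg 5 [246°–307.1°] simple-harmonic, h=-25: θ=291.3° here. β=45.3, B=61.1. -25/2·(1 − cos(π·0.7414)) = -21.0970 → s = 21.9030

21.9030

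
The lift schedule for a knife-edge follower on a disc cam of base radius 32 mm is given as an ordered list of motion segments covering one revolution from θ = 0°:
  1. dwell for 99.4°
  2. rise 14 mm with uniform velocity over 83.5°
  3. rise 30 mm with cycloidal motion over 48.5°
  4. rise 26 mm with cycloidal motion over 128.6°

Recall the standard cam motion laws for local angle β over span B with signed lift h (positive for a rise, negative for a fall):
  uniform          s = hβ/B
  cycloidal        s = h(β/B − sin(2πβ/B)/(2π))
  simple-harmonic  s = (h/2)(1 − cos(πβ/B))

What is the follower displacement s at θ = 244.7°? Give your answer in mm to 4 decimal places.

seg 1 [0°–99.4°] dwell: s stays 0.0000
seg 2 [99.4°–182.9°] uniform, h=14: full span → s += 14 → s = 14.0000
seg 3 [182.9°–231.4°] cycloidal, h=30: full span → s += 30 → s = 44.0000
seg 4 [231.4°–360°] cycloidal, h=26: θ=244.7° here. β=13.3, B=128.6. 26·(0.1034 − sin(2π·0.1034)/(2π)) = 0.1853 → s = 44.1853

44.1853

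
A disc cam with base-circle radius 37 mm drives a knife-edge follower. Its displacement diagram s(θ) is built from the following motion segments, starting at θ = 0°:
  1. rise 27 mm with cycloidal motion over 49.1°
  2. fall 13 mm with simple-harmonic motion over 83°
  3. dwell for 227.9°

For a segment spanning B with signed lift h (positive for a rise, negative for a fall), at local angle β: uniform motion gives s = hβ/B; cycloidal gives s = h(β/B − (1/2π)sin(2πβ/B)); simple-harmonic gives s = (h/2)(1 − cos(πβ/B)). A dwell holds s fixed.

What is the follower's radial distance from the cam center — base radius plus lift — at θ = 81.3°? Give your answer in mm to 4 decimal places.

seg 1 [0°–49.1°] cycloidal, h=27: full span → s += 27 → s = 27.0000
seg 2 [49.1°–132.1°] simple-harmonic, h=-13: θ=81.3° here. β=32.2, B=83. -13/2·(1 − cos(π·0.3880)) = -4.2589 → s = 22.7411
radial distance = base radius + s = 37 + 22.7411 = 59.7411

59.7411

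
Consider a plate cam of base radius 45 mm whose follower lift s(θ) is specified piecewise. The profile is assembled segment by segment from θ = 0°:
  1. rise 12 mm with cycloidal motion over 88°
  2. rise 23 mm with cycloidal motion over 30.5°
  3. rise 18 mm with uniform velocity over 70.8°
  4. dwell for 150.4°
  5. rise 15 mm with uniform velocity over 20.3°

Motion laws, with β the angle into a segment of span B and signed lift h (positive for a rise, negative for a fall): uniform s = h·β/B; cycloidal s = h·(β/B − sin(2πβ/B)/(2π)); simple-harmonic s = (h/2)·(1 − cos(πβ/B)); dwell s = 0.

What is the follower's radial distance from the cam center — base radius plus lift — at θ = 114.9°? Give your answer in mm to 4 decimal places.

seg 1 [0°–88°] cycloidal, h=12: full span → s += 12 → s = 12.0000
seg 2 [88°–118.5°] cycloidal, h=23: θ=114.9° here. β=26.9, B=30.5. 23·(0.8820 − sin(2π·0.8820)/(2π)) = 22.7579 → s = 34.7579
radial distance = base radius + s = 45 + 34.7579 = 79.7579

79.7579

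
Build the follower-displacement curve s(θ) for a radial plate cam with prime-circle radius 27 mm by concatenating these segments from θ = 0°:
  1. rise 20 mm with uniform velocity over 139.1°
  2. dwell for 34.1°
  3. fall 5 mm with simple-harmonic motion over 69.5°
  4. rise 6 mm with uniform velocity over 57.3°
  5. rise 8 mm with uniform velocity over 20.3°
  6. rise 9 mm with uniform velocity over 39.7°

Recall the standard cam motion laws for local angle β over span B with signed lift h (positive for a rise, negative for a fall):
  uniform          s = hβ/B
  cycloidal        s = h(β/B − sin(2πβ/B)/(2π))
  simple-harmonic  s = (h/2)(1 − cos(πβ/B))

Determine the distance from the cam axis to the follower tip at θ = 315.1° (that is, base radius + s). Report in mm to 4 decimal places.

seg 1 [0°–139.1°] uniform, h=20: full span → s += 20 → s = 20.0000
seg 2 [139.1°–173.2°] dwell: s stays 20.0000
seg 3 [173.2°–242.7°] simple-harmonic, h=-5: full span → s += -5 → s = 15.0000
seg 4 [242.7°–300°] uniform, h=6: full span → s += 6 → s = 21.0000
seg 5 [300°–320.3°] uniform, h=8: θ=315.1° here. β=15.1, B=20.3. 8·15.1/20.3 = 5.9507 → s = 26.9507
radial distance = base radius + s = 27 + 26.9507 = 53.9507

53.9507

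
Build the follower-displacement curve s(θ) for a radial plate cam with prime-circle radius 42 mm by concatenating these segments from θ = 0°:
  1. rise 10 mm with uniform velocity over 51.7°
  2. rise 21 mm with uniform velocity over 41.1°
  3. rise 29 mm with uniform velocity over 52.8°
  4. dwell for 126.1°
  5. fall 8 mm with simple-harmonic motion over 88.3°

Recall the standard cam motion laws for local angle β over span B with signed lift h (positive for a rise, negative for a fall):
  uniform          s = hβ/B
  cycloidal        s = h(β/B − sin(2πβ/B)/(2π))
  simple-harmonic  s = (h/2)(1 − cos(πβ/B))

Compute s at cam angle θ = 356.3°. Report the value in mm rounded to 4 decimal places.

seg 1 [0°–51.7°] uniform, h=10: full span → s += 10 → s = 10.0000
seg 2 [51.7°–92.8°] uniform, h=21: full span → s += 21 → s = 31.0000
seg 3 [92.8°–145.6°] uniform, h=29: full span → s += 29 → s = 60.0000
seg 4 [145.6°–271.7°] dwell: s stays 60.0000
seg 5 [271.7°–360°] simple-harmonic, h=-8: θ=356.3° here. β=84.6, B=88.3. -8/2·(1 − cos(π·0.9581)) = -7.9654 → s = 52.0346

52.0346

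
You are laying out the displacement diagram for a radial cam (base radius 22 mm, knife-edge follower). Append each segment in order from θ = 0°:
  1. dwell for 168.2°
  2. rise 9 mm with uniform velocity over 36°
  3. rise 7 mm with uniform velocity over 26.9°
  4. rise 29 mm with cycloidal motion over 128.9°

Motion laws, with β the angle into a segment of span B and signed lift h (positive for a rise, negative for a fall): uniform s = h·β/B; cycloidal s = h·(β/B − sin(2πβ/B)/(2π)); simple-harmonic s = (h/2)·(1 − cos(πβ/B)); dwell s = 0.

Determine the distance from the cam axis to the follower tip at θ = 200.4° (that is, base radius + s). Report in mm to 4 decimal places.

seg 1 [0°–168.2°] dwell: s stays 0.0000
seg 2 [168.2°–204.2°] uniform, h=9: θ=200.4° here. β=32.2, B=36. 9·32.2/36 = 8.0500 → s = 8.0500
radial distance = base radius + s = 22 + 8.0500 = 30.0500

30.0500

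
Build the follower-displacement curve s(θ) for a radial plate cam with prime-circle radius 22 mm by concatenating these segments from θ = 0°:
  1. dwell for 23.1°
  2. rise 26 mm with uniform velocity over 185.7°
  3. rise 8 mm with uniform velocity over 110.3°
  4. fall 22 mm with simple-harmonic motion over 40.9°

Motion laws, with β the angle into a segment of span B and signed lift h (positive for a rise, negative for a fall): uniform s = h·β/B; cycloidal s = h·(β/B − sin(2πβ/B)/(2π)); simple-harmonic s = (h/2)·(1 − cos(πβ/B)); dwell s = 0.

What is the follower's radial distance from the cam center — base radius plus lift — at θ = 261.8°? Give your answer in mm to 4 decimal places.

seg 1 [0°–23.1°] dwell: s stays 0.0000
seg 2 [23.1°–208.8°] uniform, h=26: full span → s += 26 → s = 26.0000
seg 3 [208.8°–319.1°] uniform, h=8: θ=261.8° here. β=53, B=110.3. 8·53/110.3 = 3.8441 → s = 29.8441
radial distance = base radius + s = 22 + 29.8441 = 51.8441

51.8441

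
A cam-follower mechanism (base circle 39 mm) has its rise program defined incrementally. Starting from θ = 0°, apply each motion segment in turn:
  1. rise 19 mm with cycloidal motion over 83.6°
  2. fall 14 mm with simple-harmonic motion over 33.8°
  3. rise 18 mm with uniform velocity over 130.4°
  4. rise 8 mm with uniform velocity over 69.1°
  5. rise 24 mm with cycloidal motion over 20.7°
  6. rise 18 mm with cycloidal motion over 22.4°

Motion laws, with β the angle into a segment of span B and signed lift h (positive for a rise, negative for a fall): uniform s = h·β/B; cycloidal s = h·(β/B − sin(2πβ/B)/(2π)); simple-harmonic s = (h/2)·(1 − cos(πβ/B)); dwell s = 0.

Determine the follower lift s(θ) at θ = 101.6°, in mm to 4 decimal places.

seg 1 [0°–83.6°] cycloidal, h=19: full span → s += 19 → s = 19.0000
seg 2 [83.6°–117.4°] simple-harmonic, h=-14: θ=101.6° here. β=18, B=33.8. -14/2·(1 − cos(π·0.5325)) = -7.7144 → s = 11.2856

11.2856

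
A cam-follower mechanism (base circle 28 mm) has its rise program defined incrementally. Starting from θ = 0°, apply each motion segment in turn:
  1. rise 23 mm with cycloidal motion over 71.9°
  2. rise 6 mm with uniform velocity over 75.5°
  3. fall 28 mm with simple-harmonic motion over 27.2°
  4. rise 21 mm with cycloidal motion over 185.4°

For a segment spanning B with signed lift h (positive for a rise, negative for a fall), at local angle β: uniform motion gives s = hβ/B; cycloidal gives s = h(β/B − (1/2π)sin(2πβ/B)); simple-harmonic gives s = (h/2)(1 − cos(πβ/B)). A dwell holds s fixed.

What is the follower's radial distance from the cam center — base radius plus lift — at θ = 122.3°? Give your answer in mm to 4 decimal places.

seg 1 [0°–71.9°] cycloidal, h=23: full span → s += 23 → s = 23.0000
seg 2 [71.9°–147.4°] uniform, h=6: θ=122.3° here. β=50.4, B=75.5. 6·50.4/75.5 = 4.0053 → s = 27.0053
radial distance = base radius + s = 28 + 27.0053 = 55.0053

55.0053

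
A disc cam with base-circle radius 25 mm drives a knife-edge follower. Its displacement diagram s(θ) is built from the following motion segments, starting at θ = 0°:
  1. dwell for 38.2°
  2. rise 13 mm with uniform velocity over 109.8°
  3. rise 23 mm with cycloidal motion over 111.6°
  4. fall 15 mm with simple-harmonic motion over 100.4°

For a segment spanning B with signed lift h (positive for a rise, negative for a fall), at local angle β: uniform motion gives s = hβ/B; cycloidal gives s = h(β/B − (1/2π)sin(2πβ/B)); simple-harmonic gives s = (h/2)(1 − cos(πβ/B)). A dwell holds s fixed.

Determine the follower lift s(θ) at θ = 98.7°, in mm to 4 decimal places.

seg 1 [0°–38.2°] dwell: s stays 0.0000
seg 2 [38.2°–148°] uniform, h=13: θ=98.7° here. β=60.5, B=109.8. 13·60.5/109.8 = 7.1630 → s = 7.1630

7.1630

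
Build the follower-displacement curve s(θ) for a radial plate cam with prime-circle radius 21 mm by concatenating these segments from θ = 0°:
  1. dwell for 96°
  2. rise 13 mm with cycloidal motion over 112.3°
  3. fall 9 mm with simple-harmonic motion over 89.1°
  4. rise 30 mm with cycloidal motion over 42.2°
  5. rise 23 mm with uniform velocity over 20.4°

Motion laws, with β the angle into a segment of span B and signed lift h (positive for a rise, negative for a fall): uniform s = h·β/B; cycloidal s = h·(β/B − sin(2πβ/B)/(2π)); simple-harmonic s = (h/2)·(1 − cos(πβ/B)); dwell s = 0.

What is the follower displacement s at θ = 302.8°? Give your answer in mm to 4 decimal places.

seg 1 [0°–96°] dwell: s stays 0.0000
seg 2 [96°–208.3°] cycloidal, h=13: full span → s += 13 → s = 13.0000
seg 3 [208.3°–297.4°] simple-harmonic, h=-9: full span → s += -9 → s = 4.0000
seg 4 [297.4°–339.6°] cycloidal, h=30: θ=302.8° here. β=5.4, B=42.2. 30·(0.1280 − sin(2π·0.1280)/(2π)) = 0.4004 → s = 4.4004

4.4004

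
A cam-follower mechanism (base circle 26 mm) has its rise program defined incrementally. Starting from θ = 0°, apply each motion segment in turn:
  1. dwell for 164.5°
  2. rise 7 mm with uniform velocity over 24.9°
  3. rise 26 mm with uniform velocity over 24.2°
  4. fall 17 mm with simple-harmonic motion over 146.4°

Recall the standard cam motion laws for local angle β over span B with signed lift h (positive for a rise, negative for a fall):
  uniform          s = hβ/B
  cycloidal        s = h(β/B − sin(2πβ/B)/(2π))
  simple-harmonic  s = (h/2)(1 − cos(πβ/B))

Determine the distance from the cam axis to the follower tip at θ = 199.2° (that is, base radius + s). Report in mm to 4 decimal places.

seg 1 [0°–164.5°] dwell: s stays 0.0000
seg 2 [164.5°–189.4°] uniform, h=7: full span → s += 7 → s = 7.0000
seg 3 [189.4°–213.6°] uniform, h=26: θ=199.2° here. β=9.8, B=24.2. 26·9.8/24.2 = 10.5289 → s = 17.5289
radial distance = base radius + s = 26 + 17.5289 = 43.5289

43.5289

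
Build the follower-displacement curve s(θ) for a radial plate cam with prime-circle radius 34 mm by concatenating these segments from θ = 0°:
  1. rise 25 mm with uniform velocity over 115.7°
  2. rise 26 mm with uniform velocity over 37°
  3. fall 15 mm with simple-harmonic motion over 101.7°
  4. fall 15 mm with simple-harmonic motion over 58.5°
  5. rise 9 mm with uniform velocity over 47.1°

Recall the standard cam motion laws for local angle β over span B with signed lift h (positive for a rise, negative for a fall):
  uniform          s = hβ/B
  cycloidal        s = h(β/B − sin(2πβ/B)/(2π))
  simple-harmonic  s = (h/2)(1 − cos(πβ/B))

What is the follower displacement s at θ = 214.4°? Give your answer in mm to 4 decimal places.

seg 1 [0°–115.7°] uniform, h=25: full span → s += 25 → s = 25.0000
seg 2 [115.7°–152.7°] uniform, h=26: full span → s += 26 → s = 51.0000
seg 3 [152.7°–254.4°] simple-harmonic, h=-15: θ=214.4° here. β=61.7, B=101.7. -15/2·(1 − cos(π·0.6067)) = -9.9669 → s = 41.0331

41.0331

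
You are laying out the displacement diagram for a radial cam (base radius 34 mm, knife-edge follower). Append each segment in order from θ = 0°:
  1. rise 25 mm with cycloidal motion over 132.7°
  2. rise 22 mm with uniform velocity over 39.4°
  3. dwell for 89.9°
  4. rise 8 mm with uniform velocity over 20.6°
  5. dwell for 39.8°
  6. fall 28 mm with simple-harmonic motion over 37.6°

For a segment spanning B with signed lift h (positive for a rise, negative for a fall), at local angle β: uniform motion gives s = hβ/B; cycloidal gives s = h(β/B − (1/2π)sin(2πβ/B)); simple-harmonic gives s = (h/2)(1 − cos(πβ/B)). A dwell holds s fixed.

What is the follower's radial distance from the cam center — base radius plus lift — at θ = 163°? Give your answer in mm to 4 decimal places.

seg 1 [0°–132.7°] cycloidal, h=25: full span → s += 25 → s = 25.0000
seg 2 [132.7°–172.1°] uniform, h=22: θ=163° here. β=30.3, B=39.4. 22·30.3/39.4 = 16.9188 → s = 41.9188
radial distance = base radius + s = 34 + 41.9188 = 75.9188

75.9188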